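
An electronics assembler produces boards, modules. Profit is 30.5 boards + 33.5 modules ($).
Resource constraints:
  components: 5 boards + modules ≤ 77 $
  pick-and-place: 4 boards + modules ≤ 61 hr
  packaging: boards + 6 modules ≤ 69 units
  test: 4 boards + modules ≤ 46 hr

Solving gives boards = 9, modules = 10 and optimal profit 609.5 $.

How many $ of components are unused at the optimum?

components used = 5·9 + 1·10 = 55; slack = 77 − 55 = 22.

22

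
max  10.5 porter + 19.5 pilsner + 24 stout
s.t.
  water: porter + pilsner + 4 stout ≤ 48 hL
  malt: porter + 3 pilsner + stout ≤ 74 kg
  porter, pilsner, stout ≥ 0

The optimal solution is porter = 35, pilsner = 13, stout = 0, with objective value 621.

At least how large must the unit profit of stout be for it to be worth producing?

Both water and malt are binding at x*.
The binding rows give the dual system: 1·y_water + 1·y_malt = 10.5 and 1·y_water + 3·y_malt = 19.5.
→ y_water = 6 and y_malt = 4.5.
stout enters the basis when its profit ≥ yᵀa₃ = 6·4 + 4.5·1 = 28.5.

28.5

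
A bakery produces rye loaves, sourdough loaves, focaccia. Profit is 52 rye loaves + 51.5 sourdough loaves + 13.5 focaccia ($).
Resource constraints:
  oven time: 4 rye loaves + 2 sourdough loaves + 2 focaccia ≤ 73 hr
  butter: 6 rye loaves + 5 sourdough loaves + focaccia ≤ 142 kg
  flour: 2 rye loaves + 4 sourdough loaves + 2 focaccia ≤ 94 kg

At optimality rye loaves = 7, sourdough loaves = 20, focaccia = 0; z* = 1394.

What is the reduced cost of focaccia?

-1

Binding: butter and flour. Non-binding: oven time (5 unused).
By complementary slackness, y = 0 for the non-binding constraint.
Dual feasibility on the basic columns requires 6·y_butter + 2·y_flour = 52, 5·y_butter + 4·y_flour = 51.5.
This yields shadow prices y_butter = 7.5, y_flour = 3.5.
Reduced cost of focaccia: c₃ − yᵀa₃ = 13.5 − (7.5·1 + 3.5·2) = 13.5 − 14.5 = -1.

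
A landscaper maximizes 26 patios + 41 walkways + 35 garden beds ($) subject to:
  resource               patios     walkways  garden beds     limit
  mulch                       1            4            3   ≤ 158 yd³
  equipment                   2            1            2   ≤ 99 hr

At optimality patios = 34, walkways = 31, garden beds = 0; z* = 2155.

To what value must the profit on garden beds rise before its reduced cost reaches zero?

42

At the optimum: mulch uses 158 of 158 (binding); equipment uses 99 of 99 (binding).
The binding rows give the dual system: 1·y_mulch + 2·y_equipment = 26 and 4·y_mulch + 1·y_equipment = 41.
This yields shadow prices y_mulch = 8, y_equipment = 9.
garden beds enters the basis when its profit ≥ yᵀa₃ = 8·3 + 9·2 = 42.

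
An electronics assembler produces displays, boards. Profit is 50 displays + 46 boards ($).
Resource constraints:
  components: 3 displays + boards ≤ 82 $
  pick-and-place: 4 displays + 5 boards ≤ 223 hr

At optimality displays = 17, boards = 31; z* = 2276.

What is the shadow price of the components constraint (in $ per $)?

At the optimum: components uses 82 of 82 (binding); pick-and-place uses 223 of 223 (binding).
Dual feasibility on the basic columns requires 3·y_components + 4·y_pick-and-place = 50, 1·y_components + 5·y_pick-and-place = 46.
This yields shadow prices y_components = 6, y_pick-and-place = 8.
Shadow price of components = 6.

6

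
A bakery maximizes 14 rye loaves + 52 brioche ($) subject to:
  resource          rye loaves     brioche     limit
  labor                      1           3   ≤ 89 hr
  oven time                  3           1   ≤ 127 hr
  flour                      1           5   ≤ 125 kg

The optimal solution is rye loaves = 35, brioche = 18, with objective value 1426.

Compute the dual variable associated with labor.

9

Binding: labor and flour. Non-binding: oven time (4 unused).
Since oven time is not tight, its dual is 0.
Dual feasibility on the basic columns requires 1·y_labor + 1·y_flour = 14, 3·y_labor + 5·y_flour = 52.
This yields shadow prices y_labor = 9, y_flour = 5.
Shadow price of labor = 9.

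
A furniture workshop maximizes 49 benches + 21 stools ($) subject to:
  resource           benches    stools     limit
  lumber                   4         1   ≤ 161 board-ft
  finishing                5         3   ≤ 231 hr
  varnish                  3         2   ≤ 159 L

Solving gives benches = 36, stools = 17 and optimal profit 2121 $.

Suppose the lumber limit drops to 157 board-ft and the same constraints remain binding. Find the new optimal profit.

2097

Binding: lumber and finishing. Non-binding: varnish (17 unused).
Slack constraints have shadow price 0 (complementary slackness).
From A_Bᵀ y = c: 4·y_lumber + 5·y_finishing = 49; 1·y_lumber + 3·y_finishing = 21.
→ y_lumber = 6 and y_finishing = 5.
Δz = y_lumber·Δb = 6 × (-4) = -24, so new z* = 2121 − 24 = 2097.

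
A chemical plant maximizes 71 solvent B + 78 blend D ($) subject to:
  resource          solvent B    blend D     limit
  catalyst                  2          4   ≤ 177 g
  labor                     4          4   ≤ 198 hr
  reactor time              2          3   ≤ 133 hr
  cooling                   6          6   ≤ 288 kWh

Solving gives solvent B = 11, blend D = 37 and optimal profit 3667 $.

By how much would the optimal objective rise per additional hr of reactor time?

At the optimum: catalyst uses 170 of 177 (slack = 7); labor uses 192 of 198 (slack = 6); reactor time uses 133 of 133 (binding); cooling uses 288 of 288 (binding).
Since catalyst, labor are not tight, their duals are 0.
From A_Bᵀ y = c: 2·y_reactor time + 6·y_cooling = 71; 3·y_reactor time + 6·y_cooling = 78.
→ y_reactor time = 7 and y_cooling = 9.5.
Shadow price of reactor time = 7.

7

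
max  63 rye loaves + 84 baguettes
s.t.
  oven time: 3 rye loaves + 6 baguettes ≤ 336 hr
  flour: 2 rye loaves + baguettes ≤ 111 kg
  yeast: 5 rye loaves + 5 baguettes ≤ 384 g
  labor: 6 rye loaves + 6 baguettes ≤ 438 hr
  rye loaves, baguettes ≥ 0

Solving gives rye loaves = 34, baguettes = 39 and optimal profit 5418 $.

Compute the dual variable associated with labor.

7

Check each constraint at x*: oven time 336/336 (tight); flour 107/111 (slack 4); yeast 365/384 (slack 19); labor 438/438 (tight).
Since flour, yeast are not tight, their duals are 0.
From A_Bᵀ y = c: 3·y_oven time + 6·y_labor = 63; 6·y_oven time + 6·y_labor = 84.
→ y_oven time = 7 and y_labor = 7.
Shadow price of labor = 7.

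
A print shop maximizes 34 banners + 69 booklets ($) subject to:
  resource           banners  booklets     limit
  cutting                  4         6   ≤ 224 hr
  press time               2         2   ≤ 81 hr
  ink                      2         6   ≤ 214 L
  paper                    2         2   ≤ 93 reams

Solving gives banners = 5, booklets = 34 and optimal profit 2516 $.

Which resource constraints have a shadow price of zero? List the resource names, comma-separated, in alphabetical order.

cutting: 224/224 (binding)
press time: 78/81 (slack 3)
ink: 214/214 (binding)
paper: 78/93 (slack 15)
By complementary slackness, a constraint with positive slack has shadow price 0 → paper, press time.

paper, press time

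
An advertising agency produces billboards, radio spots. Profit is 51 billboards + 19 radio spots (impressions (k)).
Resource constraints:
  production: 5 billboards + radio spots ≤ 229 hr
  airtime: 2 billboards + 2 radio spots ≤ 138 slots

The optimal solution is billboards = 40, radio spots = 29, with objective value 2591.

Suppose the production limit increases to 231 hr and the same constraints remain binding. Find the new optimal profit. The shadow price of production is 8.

2607

Δb = 2, so new z* = 2591 + (8)·(2) = 2591 + 16 = 2607.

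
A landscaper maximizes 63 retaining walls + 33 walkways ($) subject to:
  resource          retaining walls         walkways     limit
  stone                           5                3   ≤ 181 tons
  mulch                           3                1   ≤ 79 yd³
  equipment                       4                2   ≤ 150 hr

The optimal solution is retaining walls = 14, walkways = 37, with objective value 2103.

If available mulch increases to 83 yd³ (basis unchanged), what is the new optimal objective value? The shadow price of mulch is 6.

Δb = 4, so new z* = 2103 + (6)·(4) = 2103 + 24 = 2127.

2127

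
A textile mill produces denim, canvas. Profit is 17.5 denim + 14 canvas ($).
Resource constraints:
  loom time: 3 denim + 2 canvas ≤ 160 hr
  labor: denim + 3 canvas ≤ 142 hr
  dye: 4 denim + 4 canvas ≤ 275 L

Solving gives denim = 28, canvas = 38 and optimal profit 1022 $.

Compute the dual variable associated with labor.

Check each constraint at x*: loom time 160/160 (tight); labor 142/142 (tight); dye 264/275 (slack 11).
By complementary slackness, y = 0 for the non-binding constraint.
The binding rows give the dual system: 3·y_loom time + 1·y_labor = 17.5 and 2·y_loom time + 3·y_labor = 14.
→ y_loom time = 5.5 and y_labor = 1.
Shadow price of labor = 1.

1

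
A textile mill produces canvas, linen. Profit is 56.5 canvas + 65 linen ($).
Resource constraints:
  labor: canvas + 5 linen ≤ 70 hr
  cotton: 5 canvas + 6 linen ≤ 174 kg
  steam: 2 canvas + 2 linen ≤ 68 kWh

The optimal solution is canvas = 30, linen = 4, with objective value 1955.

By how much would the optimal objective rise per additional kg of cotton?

8.5

At the optimum: labor uses 50 of 70 (slack = 20); cotton uses 174 of 174 (binding); steam uses 68 of 68 (binding).
Slack constraints have shadow price 0 (complementary slackness).
Dual feasibility on the basic columns requires 5·y_cotton + 2·y_steam = 56.5, 6·y_cotton + 2·y_steam = 65.
→ y_cotton = 8.5 and y_steam = 7.
Shadow price of cotton = 8.5.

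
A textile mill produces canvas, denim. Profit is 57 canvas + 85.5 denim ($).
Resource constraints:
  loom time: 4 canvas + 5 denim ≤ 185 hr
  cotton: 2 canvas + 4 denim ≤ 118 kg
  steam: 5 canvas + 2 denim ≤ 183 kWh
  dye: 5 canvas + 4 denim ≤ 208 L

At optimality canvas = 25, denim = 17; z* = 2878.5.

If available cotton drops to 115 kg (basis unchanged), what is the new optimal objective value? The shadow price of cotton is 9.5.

Δb = -3, so new z* = 2878.5 + (9.5)·(-3) = 2878.5 − 28.5 = 2850.

2850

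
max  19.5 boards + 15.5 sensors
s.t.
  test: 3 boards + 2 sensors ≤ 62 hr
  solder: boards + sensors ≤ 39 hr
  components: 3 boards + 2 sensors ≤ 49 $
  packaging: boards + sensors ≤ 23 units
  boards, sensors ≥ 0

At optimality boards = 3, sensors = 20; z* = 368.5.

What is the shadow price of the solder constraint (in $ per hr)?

Binding: components and packaging. Non-binding: test (13 unused), solder (16 unused).
Since test, solder are not tight, their duals are 0.
The binding rows give the dual system: 3·y_components + 1·y_packaging = 19.5 and 2·y_components + 1·y_packaging = 15.5.
→ y_components = 4 and y_packaging = 7.5.
Shadow price of solder = 0.

0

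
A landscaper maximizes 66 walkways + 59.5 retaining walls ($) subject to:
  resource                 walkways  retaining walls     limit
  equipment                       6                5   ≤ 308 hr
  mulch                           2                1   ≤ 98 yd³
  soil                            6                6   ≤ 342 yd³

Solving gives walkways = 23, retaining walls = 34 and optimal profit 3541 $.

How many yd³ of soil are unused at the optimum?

soil used = 6·23 + 6·34 = 342; slack = 342 − 342 = 0.

0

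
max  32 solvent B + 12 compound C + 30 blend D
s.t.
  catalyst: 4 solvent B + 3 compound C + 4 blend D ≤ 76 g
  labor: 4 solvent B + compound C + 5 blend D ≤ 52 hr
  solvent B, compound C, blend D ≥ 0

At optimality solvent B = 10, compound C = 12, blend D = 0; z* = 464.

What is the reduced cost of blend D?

-8

Check each constraint at x*: catalyst 76/76 (tight); labor 52/52 (tight).
From A_Bᵀ y = c: 4·y_catalyst + 4·y_labor = 32; 3·y_catalyst + 1·y_labor = 12.
Solving: y_catalyst = 2, y_labor = 6.
Reduced cost of blend D: c₃ − yᵀa₃ = 30 − (2·4 + 6·5) = 30 − 38 = -8.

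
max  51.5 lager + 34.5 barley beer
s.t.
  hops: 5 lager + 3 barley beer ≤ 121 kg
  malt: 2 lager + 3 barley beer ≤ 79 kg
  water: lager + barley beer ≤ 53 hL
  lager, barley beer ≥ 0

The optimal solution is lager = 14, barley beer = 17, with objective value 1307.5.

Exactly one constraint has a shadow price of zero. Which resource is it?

hops: 121/121 (binding)
malt: 79/79 (binding)
water: 31/53 (slack 22)
By complementary slackness, a constraint with positive slack has shadow price 0 → water.

water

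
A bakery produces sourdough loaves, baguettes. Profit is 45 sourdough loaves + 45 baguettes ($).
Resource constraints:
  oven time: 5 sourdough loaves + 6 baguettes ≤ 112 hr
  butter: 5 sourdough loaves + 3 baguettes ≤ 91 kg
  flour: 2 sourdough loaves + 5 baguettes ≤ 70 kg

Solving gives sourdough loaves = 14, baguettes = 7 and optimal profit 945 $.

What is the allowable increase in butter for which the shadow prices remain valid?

21

Binding constraints: oven time, butter. The basis is B = [[5,6],[5,3]] with det -15.
Per unit increase in butter, x* moves by d = (0.4, -0.3333).
The basis stays optimal until baguettes reaches 0; allowable increase = 21 kg.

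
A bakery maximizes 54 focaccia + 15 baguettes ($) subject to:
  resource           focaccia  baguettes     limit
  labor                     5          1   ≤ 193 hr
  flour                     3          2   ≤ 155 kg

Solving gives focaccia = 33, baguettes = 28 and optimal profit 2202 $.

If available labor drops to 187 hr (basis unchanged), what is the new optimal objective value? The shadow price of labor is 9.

2148

Δb = -6, so new z* = 2202 + (9)·(-6) = 2202 − 54 = 2148.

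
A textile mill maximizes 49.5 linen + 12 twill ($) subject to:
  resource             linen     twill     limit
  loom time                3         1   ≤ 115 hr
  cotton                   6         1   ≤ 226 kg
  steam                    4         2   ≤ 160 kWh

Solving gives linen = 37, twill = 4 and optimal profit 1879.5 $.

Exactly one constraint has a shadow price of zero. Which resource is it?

steam

loom time: 115/115 (binding)
cotton: 226/226 (binding)
steam: 156/160 (slack 4)
By complementary slackness, a constraint with positive slack has shadow price 0 → steam.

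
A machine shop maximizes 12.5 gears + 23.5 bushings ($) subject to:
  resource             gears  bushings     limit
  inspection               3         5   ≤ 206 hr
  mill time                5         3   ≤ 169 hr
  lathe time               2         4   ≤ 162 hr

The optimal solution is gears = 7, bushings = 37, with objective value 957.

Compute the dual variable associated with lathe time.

4

At the optimum: inspection uses 206 of 206 (binding); mill time uses 146 of 169 (slack = 23); lathe time uses 162 of 162 (binding).
By complementary slackness, y = 0 for the non-binding constraint.
The binding rows give the dual system: 3·y_inspection + 2·y_lathe time = 12.5 and 5·y_inspection + 4·y_lathe time = 23.5.
This yields shadow prices y_inspection = 1.5, y_lathe time = 4.
Shadow price of lathe time = 4.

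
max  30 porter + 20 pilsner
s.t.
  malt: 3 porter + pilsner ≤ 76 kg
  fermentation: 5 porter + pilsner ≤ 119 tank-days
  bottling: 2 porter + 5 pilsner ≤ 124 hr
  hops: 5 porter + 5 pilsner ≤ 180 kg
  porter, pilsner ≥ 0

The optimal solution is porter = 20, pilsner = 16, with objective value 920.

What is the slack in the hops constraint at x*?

0

hops used = 5·20 + 5·16 = 180; slack = 180 − 180 = 0.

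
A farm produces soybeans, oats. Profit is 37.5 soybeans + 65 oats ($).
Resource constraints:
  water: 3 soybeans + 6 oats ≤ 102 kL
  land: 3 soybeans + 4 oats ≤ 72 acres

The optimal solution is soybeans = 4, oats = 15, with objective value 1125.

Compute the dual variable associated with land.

Check each constraint at x*: water 102/102 (tight); land 72/72 (tight).
From A_Bᵀ y = c: 3·y_water + 3·y_land = 37.5; 6·y_water + 4·y_land = 65.
→ y_water = 7.5 and y_land = 5.
Shadow price of land = 5.

5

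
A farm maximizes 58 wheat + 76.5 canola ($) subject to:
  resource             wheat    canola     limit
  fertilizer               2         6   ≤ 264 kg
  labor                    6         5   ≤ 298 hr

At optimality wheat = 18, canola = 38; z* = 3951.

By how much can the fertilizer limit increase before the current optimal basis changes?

93.6

Binding constraints: fertilizer, labor. The basis is B = [[2,6],[6,5]] with det -26.
Per unit increase in fertilizer, x* moves by d = (-0.1923, 0.2308).
The basis stays optimal until wheat reaches 0; allowable increase = 93.6 kg.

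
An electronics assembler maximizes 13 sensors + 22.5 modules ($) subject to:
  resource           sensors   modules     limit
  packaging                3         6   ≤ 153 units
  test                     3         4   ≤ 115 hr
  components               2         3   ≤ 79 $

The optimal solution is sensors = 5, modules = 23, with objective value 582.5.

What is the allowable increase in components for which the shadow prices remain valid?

Binding constraints: packaging, components. The basis is B = [[3,6],[2,3]] with det -3.
Per unit increase in components, x* moves by d = (2, -1).
The basis stays optimal until test becomes binding; allowable increase = 4 $.

4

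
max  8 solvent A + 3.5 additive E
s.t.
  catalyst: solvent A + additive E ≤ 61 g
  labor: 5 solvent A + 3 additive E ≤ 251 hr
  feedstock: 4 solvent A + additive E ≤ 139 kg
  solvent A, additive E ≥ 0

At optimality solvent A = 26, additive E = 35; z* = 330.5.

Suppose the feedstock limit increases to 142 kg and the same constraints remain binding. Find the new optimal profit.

335

Check each constraint at x*: catalyst 61/61 (tight); labor 235/251 (slack 16); feedstock 139/139 (tight).
By complementary slackness, y = 0 for the non-binding constraint.
From A_Bᵀ y = c: 1·y_catalyst + 4·y_feedstock = 8; 1·y_catalyst + 1·y_feedstock = 3.5.
Solving: y_catalyst = 2, y_feedstock = 1.5.
Δz = y_feedstock·Δb = 1.5 × (3) = 4.5, so new z* = 330.5 + 4.5 = 335.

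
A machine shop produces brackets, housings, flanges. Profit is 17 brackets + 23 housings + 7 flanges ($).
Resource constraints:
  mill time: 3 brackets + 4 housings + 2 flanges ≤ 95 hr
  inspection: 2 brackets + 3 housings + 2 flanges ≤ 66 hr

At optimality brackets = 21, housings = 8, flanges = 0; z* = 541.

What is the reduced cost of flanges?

At the optimum: mill time uses 95 of 95 (binding); inspection uses 66 of 66 (binding).
From A_Bᵀ y = c: 3·y_mill time + 2·y_inspection = 17; 4·y_mill time + 3·y_inspection = 23.
→ y_mill time = 5 and y_inspection = 1.
Reduced cost of flanges: c₃ − yᵀa₃ = 7 − (5·2 + 1·2) = 7 − 12 = -5.

-5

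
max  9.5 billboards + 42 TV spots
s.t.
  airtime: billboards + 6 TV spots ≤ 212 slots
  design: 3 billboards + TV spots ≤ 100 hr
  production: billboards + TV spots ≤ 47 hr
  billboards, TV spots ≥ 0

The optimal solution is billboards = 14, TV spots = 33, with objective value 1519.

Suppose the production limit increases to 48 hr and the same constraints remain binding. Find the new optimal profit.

Binding: airtime and production. Non-binding: design (25 unused).
By complementary slackness, y = 0 for the non-binding constraint.
From A_Bᵀ y = c: 1·y_airtime + 1·y_production = 9.5; 6·y_airtime + 1·y_production = 42.
→ y_airtime = 6.5 and y_production = 3.
Δz = y_production·Δb = 3 × (1) = 3, so new z* = 1519 + 3 = 1522.

1522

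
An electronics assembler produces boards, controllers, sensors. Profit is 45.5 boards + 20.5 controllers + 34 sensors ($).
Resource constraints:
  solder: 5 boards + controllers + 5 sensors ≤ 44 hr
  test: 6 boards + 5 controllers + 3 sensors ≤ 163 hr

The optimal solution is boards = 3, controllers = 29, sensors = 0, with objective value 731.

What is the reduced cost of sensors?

At the optimum: solder uses 44 of 44 (binding); test uses 163 of 163 (binding).
The binding rows give the dual system: 5·y_solder + 6·y_test = 45.5 and 1·y_solder + 5·y_test = 20.5.
→ y_solder = 5.5 and y_test = 3.
Reduced cost of sensors: c₃ − yᵀa₃ = 34 − (5.5·5 + 3·3) = 34 − 36.5 = -2.5.

-2.5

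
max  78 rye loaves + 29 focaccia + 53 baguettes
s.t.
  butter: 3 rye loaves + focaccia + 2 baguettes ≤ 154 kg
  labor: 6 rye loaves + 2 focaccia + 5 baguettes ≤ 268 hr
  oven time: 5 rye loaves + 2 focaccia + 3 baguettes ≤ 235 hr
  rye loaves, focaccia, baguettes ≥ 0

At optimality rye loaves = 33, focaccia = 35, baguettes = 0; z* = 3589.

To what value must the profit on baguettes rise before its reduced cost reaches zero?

At the optimum: butter uses 134 of 154 (slack = 20); labor uses 268 of 268 (binding); oven time uses 235 of 235 (binding).
Slack constraints have shadow price 0 (complementary slackness).
The binding rows give the dual system: 6·y_labor + 5·y_oven time = 78 and 2·y_labor + 2·y_oven time = 29.
Solving: y_labor = 5.5, y_oven time = 9.
baguettes enters the basis when its profit ≥ yᵀa₃ = 5.5·5 + 9·3 = 54.5.

54.5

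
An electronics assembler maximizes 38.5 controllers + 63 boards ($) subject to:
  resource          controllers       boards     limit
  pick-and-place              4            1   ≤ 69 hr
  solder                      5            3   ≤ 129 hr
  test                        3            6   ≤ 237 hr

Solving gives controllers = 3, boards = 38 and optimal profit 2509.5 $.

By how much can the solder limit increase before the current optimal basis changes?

Binding constraints: solder, test. The basis is B = [[5,3],[3,6]] with det 21.
Per unit increase in solder, x* moves by d = (0.2857, -0.1429).
The basis stays optimal until pick-and-place becomes binding; allowable increase = 19 hr.

19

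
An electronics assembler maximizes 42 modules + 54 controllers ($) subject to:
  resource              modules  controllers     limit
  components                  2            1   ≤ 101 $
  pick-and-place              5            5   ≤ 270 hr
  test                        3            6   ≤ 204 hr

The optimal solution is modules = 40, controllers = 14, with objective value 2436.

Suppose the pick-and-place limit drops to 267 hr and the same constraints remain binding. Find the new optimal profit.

2418

At the optimum: components uses 94 of 101 (slack = 7); pick-and-place uses 270 of 270 (binding); test uses 204 of 204 (binding).
Since components is not tight, its dual is 0.
From A_Bᵀ y = c: 5·y_pick-and-place + 3·y_test = 42; 5·y_pick-and-place + 6·y_test = 54.
Solving: y_pick-and-place = 6, y_test = 4.
Δz = y_pick-and-place·Δb = 6 × (-3) = -18, so new z* = 2436 − 18 = 2418.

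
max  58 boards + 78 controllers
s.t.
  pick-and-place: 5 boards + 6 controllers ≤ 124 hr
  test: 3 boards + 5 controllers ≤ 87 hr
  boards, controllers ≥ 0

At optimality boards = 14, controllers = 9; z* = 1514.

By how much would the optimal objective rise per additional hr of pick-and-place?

Both pick-and-place and test are binding at x*.
The binding rows give the dual system: 5·y_pick-and-place + 3·y_test = 58 and 6·y_pick-and-place + 5·y_test = 78.
This yields shadow prices y_pick-and-place = 8, y_test = 6.
Shadow price of pick-and-place = 8.

8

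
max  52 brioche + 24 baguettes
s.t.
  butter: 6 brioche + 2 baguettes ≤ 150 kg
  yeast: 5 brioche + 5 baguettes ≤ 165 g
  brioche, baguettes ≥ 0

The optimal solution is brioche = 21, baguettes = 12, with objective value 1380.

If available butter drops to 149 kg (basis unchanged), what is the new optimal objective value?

1373

At the optimum: butter uses 150 of 150 (binding); yeast uses 165 of 165 (binding).
The binding rows give the dual system: 6·y_butter + 5·y_yeast = 52 and 2·y_butter + 5·y_yeast = 24.
→ y_butter = 7 and y_yeast = 2.
Δz = y_butter·Δb = 7 × (-1) = -7, so new z* = 1380 − 7 = 1373.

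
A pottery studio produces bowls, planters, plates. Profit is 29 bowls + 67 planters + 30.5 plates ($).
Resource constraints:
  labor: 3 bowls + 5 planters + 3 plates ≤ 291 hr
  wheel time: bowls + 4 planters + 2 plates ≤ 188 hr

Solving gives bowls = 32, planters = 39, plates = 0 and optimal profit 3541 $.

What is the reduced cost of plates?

Both labor and wheel time are binding at x*.
The binding rows give the dual system: 3·y_labor + 1·y_wheel time = 29 and 5·y_labor + 4·y_wheel time = 67.
→ y_labor = 7 and y_wheel time = 8.
Reduced cost of plates: c₃ − yᵀa₃ = 30.5 − (7·3 + 8·2) = 30.5 − 37 = -6.5.

-6.5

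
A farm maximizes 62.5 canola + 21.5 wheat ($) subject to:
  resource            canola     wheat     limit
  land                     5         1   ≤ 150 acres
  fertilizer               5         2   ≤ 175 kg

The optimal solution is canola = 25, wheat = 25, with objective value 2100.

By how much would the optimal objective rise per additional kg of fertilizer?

9

Check each constraint at x*: land 150/150 (tight); fertilizer 175/175 (tight).
Dual feasibility on the basic columns requires 5·y_land + 5·y_fertilizer = 62.5, 1·y_land + 2·y_fertilizer = 21.5.
→ y_land = 3.5 and y_fertilizer = 9.
Shadow price of fertilizer = 9.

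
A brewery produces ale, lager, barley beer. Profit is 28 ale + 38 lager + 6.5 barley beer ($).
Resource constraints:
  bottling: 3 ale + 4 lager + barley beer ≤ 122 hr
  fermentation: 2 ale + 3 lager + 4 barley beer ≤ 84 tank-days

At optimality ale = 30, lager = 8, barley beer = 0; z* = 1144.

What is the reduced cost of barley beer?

Both bottling and fermentation are binding at x*.
From A_Bᵀ y = c: 3·y_bottling + 2·y_fermentation = 28; 4·y_bottling + 3·y_fermentation = 38.
→ y_bottling = 8 and y_fermentation = 2.
Reduced cost of barley beer: c₃ − yᵀa₃ = 6.5 − (8·1 + 2·4) = 6.5 − 16 = -9.5.

-9.5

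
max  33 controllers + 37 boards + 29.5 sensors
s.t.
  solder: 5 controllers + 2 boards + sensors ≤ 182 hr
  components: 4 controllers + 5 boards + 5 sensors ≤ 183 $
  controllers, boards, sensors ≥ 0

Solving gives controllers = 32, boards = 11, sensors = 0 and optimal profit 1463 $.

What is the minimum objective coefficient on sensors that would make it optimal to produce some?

36

Check each constraint at x*: solder 182/182 (tight); components 183/183 (tight).
From A_Bᵀ y = c: 5·y_solder + 4·y_components = 33; 2·y_solder + 5·y_components = 37.
→ y_solder = 1 and y_components = 7.
sensors enters the basis when its profit ≥ yᵀa₃ = 1·1 + 7·5 = 36.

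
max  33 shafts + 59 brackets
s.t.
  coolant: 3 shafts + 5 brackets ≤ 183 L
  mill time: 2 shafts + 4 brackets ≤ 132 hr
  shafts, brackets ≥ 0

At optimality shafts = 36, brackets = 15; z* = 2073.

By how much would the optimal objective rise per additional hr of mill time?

Both coolant and mill time are binding at x*.
From A_Bᵀ y = c: 3·y_coolant + 2·y_mill time = 33; 5·y_coolant + 4·y_mill time = 59.
Solving: y_coolant = 7, y_mill time = 6.
Shadow price of mill time = 6.

6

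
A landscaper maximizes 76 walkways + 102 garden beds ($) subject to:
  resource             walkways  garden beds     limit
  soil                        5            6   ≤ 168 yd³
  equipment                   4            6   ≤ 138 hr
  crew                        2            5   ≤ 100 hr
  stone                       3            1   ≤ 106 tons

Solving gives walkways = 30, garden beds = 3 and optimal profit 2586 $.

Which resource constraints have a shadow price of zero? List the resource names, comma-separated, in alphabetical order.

soil: 168/168 (binding)
equipment: 138/138 (binding)
crew: 75/100 (slack 25)
stone: 93/106 (slack 13)
By complementary slackness, a constraint with positive slack has shadow price 0 → crew, stone.

crew, stone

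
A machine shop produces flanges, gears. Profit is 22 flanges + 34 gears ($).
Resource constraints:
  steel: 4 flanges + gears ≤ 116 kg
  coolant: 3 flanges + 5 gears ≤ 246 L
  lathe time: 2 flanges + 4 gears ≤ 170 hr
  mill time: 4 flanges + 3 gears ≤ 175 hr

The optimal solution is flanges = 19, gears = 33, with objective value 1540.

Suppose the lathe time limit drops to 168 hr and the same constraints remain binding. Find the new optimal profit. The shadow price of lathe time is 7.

Δb = -2, so new z* = 1540 + (7)·(-2) = 1540 − 14 = 1526.

1526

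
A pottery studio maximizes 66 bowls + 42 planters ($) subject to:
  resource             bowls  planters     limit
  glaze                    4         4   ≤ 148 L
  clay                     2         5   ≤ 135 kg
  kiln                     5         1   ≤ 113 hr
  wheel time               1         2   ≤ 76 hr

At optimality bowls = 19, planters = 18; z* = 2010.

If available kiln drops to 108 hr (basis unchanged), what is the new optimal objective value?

At the optimum: glaze uses 148 of 148 (binding); clay uses 128 of 135 (slack = 7); kiln uses 113 of 113 (binding); wheel time uses 55 of 76 (slack = 21).
By complementary slackness, y = 0 for the non-binding constraints.
Dual feasibility on the basic columns requires 4·y_glaze + 5·y_kiln = 66, 4·y_glaze + 1·y_kiln = 42.
Solving: y_glaze = 9, y_kiln = 6.
Δz = y_kiln·Δb = 6 × (-5) = -30, so new z* = 2010 − 30 = 1980.

1980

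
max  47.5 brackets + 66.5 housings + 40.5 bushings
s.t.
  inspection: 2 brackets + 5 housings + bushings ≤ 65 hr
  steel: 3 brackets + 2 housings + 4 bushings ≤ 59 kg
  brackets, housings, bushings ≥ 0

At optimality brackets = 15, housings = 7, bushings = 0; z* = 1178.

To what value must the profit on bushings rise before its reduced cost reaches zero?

47.5

Check each constraint at x*: inspection 65/65 (tight); steel 59/59 (tight).
Dual feasibility on the basic columns requires 2·y_inspection + 3·y_steel = 47.5, 5·y_inspection + 2·y_steel = 66.5.
This yields shadow prices y_inspection = 9.5, y_steel = 9.5.
bushings enters the basis when its profit ≥ yᵀa₃ = 9.5·1 + 9.5·4 = 47.5.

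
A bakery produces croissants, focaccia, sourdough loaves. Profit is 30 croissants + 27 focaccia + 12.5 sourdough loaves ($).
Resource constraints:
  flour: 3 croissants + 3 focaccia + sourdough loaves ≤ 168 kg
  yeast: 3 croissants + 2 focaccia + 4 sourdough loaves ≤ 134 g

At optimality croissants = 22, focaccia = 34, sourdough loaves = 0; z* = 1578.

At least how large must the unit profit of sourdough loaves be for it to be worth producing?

Check each constraint at x*: flour 168/168 (tight); yeast 134/134 (tight).
Dual feasibility on the basic columns requires 3·y_flour + 3·y_yeast = 30, 3·y_flour + 2·y_yeast = 27.
Solving: y_flour = 7, y_yeast = 3.
sourdough loaves enters the basis when its profit ≥ yᵀa₃ = 7·1 + 3·4 = 19.

19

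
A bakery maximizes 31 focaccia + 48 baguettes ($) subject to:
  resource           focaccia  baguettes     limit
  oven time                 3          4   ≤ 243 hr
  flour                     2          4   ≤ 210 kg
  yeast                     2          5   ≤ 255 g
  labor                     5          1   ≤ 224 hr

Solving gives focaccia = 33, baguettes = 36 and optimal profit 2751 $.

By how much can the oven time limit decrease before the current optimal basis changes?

18

Binding constraints: oven time, flour. The basis is B = [[3,4],[2,4]] with det 4.
Per unit decrease in oven time, x* moves by d = (-1, 0.5).
The basis stays optimal until yeast becomes binding; allowable decrease = 18 hr.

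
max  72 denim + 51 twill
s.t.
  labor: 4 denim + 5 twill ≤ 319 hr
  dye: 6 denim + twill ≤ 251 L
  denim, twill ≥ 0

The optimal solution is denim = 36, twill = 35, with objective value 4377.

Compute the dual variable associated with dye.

6

At the optimum: labor uses 319 of 319 (binding); dye uses 251 of 251 (binding).
Dual feasibility on the basic columns requires 4·y_labor + 6·y_dye = 72, 5·y_labor + 1·y_dye = 51.
This yields shadow prices y_labor = 9, y_dye = 6.
Shadow price of dye = 6.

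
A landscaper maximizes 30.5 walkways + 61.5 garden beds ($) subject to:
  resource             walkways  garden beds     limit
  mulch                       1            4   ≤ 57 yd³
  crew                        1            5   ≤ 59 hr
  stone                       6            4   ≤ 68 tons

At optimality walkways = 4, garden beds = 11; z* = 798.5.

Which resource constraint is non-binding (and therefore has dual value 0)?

mulch

mulch: 48/57 (slack 9)
crew: 59/59 (binding)
stone: 68/68 (binding)
By complementary slackness, a constraint with positive slack has shadow price 0 → mulch.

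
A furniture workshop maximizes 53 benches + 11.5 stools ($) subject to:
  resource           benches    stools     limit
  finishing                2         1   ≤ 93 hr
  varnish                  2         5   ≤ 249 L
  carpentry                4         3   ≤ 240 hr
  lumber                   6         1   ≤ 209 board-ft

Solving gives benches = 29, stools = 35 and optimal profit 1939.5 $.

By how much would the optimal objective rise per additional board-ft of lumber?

7.5

Check each constraint at x*: finishing 93/93 (tight); varnish 233/249 (slack 16); carpentry 221/240 (slack 19); lumber 209/209 (tight).
By complementary slackness, y = 0 for the non-binding constraints.
The binding rows give the dual system: 2·y_finishing + 6·y_lumber = 53 and 1·y_finishing + 1·y_lumber = 11.5.
Solving: y_finishing = 4, y_lumber = 7.5.
Shadow price of lumber = 7.5.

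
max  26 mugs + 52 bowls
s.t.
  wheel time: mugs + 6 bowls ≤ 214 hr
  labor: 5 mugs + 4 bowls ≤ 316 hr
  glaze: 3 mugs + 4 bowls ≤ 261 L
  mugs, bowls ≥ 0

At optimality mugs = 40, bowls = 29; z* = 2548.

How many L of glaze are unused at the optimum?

25

glaze used = 3·40 + 4·29 = 236; slack = 261 − 236 = 25.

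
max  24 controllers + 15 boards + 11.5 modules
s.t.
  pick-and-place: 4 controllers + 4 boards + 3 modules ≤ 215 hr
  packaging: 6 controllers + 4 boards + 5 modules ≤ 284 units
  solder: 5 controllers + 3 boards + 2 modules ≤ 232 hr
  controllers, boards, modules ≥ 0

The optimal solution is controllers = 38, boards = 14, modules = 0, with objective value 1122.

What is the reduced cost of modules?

At the optimum: pick-and-place uses 208 of 215 (slack = 7); packaging uses 284 of 284 (binding); solder uses 232 of 232 (binding).
By complementary slackness, y = 0 for the non-binding constraint.
Dual feasibility on the basic columns requires 6·y_packaging + 5·y_solder = 24, 4·y_packaging + 3·y_solder = 15.
Solving: y_packaging = 1.5, y_solder = 3.
Reduced cost of modules: c₃ − yᵀa₃ = 11.5 − (1.5·5 + 3·2) = 11.5 − 13.5 = -2.

-2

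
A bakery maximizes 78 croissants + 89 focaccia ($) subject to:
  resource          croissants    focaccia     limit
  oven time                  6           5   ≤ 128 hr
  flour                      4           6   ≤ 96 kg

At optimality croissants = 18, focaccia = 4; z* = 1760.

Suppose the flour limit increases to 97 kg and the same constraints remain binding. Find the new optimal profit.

Check each constraint at x*: oven time 128/128 (tight); flour 96/96 (tight).
The binding rows give the dual system: 6·y_oven time + 4·y_flour = 78 and 5·y_oven time + 6·y_flour = 89.
This yields shadow prices y_oven time = 7, y_flour = 9.
Δz = y_flour·Δb = 9 × (1) = 9, so new z* = 1760 + 9 = 1769.

1769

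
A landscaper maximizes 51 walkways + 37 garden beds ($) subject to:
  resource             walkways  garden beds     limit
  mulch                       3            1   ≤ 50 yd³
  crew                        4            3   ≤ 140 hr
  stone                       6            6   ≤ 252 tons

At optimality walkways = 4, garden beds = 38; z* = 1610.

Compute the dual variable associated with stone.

At the optimum: mulch uses 50 of 50 (binding); crew uses 130 of 140 (slack = 10); stone uses 252 of 252 (binding).
Slack constraints have shadow price 0 (complementary slackness).
Dual feasibility on the basic columns requires 3·y_mulch + 6·y_stone = 51, 1·y_mulch + 6·y_stone = 37.
→ y_mulch = 7 and y_stone = 5.
Shadow price of stone = 5.

5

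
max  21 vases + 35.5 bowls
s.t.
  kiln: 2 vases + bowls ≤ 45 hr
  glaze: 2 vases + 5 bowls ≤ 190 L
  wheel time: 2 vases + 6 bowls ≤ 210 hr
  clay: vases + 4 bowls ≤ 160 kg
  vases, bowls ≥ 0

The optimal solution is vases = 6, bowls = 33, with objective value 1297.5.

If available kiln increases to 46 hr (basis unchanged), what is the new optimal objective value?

Binding: kiln and wheel time. Non-binding: glaze (13 unused), clay (22 unused).
By complementary slackness, y = 0 for the non-binding constraints.
The binding rows give the dual system: 2·y_kiln + 2·y_wheel time = 21 and 1·y_kiln + 6·y_wheel time = 35.5.
This yields shadow prices y_kiln = 5.5, y_wheel time = 5.
Δz = y_kiln·Δb = 5.5 × (1) = 5.5, so new z* = 1297.5 + 5.5 = 1303.

1303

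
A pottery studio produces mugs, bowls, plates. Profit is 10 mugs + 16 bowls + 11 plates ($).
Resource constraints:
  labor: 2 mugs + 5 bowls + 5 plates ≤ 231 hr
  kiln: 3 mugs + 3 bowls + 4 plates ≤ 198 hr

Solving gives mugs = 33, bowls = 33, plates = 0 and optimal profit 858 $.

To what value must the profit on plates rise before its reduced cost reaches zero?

Both labor and kiln are binding at x*.
From A_Bᵀ y = c: 2·y_labor + 3·y_kiln = 10; 5·y_labor + 3·y_kiln = 16.
Solving: y_labor = 2, y_kiln = 2.
plates enters the basis when its profit ≥ yᵀa₃ = 2·5 + 2·4 = 18.

18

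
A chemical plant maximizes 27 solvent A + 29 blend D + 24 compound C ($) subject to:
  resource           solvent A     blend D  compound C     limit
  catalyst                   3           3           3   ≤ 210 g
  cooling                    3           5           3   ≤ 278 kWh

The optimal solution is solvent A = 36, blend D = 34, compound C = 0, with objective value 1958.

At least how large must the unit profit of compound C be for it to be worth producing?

Check each constraint at x*: catalyst 210/210 (tight); cooling 278/278 (tight).
Dual feasibility on the basic columns requires 3·y_catalyst + 3·y_cooling = 27, 3·y_catalyst + 5·y_cooling = 29.
This yields shadow prices y_catalyst = 8, y_cooling = 1.
compound C enters the basis when its profit ≥ yᵀa₃ = 8·3 + 1·3 = 27.

27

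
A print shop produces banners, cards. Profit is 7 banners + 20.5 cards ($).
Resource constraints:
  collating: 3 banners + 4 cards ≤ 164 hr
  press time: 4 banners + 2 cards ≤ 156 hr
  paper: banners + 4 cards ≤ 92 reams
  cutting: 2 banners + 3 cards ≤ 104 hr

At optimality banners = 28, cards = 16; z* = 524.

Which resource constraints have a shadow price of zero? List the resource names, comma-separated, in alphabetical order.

collating, press time

collating: 148/164 (slack 16)
press time: 144/156 (slack 12)
paper: 92/92 (binding)
cutting: 104/104 (binding)
By complementary slackness, a constraint with positive slack has shadow price 0 → collating, press time.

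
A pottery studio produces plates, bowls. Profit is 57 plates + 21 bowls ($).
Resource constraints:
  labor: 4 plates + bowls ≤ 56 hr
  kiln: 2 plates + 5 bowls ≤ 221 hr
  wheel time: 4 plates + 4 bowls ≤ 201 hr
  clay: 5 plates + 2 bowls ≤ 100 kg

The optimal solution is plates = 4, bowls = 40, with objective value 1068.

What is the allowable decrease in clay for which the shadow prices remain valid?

30

Binding constraints: labor, clay. The basis is B = [[4,1],[5,2]] with det 3.
Per unit decrease in clay, x* moves by d = (0.3333, -1.3333).
The basis stays optimal until bowls reaches 0; allowable decrease = 30 kg.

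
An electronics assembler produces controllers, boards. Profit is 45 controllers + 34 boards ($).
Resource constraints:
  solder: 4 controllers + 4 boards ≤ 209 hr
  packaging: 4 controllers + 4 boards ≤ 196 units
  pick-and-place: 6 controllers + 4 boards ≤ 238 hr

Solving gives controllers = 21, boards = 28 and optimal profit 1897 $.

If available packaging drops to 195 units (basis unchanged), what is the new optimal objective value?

Check each constraint at x*: solder 196/209 (slack 13); packaging 196/196 (tight); pick-and-place 238/238 (tight).
Since solder is not tight, its dual is 0.
From A_Bᵀ y = c: 4·y_packaging + 6·y_pick-and-place = 45; 4·y_packaging + 4·y_pick-and-place = 34.
→ y_packaging = 3 and y_pick-and-place = 5.5.
Δz = y_packaging·Δb = 3 × (-1) = -3, so new z* = 1897 − 3 = 1894.

1894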